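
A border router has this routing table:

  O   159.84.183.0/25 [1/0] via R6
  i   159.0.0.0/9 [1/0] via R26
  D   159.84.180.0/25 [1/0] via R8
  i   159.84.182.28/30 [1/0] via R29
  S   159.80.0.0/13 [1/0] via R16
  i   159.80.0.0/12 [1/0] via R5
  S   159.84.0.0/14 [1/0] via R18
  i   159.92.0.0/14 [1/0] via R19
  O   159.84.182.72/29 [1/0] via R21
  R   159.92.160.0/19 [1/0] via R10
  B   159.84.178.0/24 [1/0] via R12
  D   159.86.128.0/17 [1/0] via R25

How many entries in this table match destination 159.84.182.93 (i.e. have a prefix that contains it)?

4

Prefixes containing 159.84.182.93:
  159.0.0.0/9 (159.0.0.0 - 159.127.255.255)
  159.80.0.0/12 (159.80.0.0 - 159.95.255.255)
  159.80.0.0/13 (159.80.0.0 - 159.87.255.255)
  159.84.0.0/14 (159.84.0.0 - 159.87.255.255)
Total matching entries: 4.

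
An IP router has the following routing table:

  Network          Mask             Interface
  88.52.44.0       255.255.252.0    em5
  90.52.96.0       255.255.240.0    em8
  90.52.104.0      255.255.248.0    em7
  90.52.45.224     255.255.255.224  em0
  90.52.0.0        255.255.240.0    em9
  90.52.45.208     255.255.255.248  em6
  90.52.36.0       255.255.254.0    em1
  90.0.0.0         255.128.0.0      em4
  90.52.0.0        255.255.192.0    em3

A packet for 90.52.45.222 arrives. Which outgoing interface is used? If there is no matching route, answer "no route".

em3

Routes whose prefix contains 90.52.45.222:
  90.0.0.0/9 (90.0.0.0 - 90.127.255.255) -> em4
  90.52.0.0/18 (90.52.0.0 - 90.52.63.255) -> em3
More-specific entries that do NOT match:
  90.52.45.208/29 (90.52.45.208 - 90.52.45.215) does not contain 90.52.45.222
  90.52.45.224/27 (90.52.45.224 - 90.52.45.255) does not contain 90.52.45.222
  90.52.36.0/23 (90.52.36.0 - 90.52.37.255) does not contain 90.52.45.222
  88.52.44.0/22 (88.52.44.0 - 88.52.47.255) does not contain 90.52.45.222
  90.52.104.0/21 (90.52.104.0 - 90.52.111.255) does not contain 90.52.45.222
  90.52.96.0/20 (90.52.96.0 - 90.52.111.255) does not contain 90.52.45.222
  90.52.0.0/20 (90.52.0.0 - 90.52.15.255) does not contain 90.52.45.222
Longest matching prefix is /18 -> interface em3.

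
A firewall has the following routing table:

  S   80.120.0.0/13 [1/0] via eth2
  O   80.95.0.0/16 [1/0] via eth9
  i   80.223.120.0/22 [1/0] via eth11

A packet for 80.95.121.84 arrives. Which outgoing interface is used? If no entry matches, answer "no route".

eth9

Routes whose prefix contains 80.95.121.84:
  80.95.0.0/16 (80.95.0.0 - 80.95.255.255) -> eth9
More-specific entries that do NOT match:
  80.223.120.0/22 (80.223.120.0 - 80.223.123.255) does not contain 80.95.121.84
Longest matching prefix is /16 -> interface eth9.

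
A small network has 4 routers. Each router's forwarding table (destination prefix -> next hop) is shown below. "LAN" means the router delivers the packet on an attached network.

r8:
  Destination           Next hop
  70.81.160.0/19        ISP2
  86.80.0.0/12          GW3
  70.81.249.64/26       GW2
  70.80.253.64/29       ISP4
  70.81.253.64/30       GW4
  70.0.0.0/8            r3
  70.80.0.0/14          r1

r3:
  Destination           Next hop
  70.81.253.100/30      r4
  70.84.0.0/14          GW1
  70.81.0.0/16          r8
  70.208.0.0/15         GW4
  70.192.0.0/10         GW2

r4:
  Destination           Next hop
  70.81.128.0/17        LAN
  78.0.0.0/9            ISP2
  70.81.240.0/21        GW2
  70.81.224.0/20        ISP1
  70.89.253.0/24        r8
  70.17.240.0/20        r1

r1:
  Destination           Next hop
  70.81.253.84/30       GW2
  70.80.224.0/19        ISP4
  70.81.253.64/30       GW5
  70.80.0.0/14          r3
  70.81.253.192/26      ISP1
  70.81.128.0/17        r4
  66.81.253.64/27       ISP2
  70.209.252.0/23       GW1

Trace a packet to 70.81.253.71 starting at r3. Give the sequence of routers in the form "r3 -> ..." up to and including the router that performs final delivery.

At r3: longest match for 70.81.253.71 is 70.81.0.0/16 -> r8
At r8: longest match for 70.81.253.71 is 70.80.0.0/14 -> r1
At r1: longest match for 70.81.253.71 is 70.81.128.0/17 -> r4
At r4: longest match for 70.81.253.71 is 70.81.128.0/17 -> LAN

r3 -> r8 -> r1 -> r4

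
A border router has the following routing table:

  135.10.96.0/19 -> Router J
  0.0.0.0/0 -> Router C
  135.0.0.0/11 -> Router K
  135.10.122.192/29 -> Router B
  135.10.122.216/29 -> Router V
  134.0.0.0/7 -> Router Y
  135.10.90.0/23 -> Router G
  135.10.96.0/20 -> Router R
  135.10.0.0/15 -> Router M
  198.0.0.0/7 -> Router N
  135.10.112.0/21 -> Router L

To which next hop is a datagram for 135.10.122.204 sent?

Router J

Routes whose prefix contains 135.10.122.204:
  0.0.0.0/0 (default, matches everything) -> Router C
  134.0.0.0/7 (134.0.0.0 - 135.255.255.255) -> Router Y
  135.0.0.0/11 (135.0.0.0 - 135.31.255.255) -> Router K
  135.10.0.0/15 (135.10.0.0 - 135.11.255.255) -> Router M
  135.10.96.0/19 (135.10.96.0 - 135.10.127.255) -> Router J
More-specific entries that do NOT match:
  135.10.122.192/29 (135.10.122.192 - 135.10.122.199) does not contain 135.10.122.204
  135.10.122.216/29 (135.10.122.216 - 135.10.122.223) does not contain 135.10.122.204
  135.10.90.0/23 (135.10.90.0 - 135.10.91.255) does not contain 135.10.122.204
  135.10.112.0/21 (135.10.112.0 - 135.10.119.255) does not contain 135.10.122.204
  135.10.96.0/20 (135.10.96.0 - 135.10.111.255) does not contain 135.10.122.204
Longest matching prefix is /19 -> next hop Router J.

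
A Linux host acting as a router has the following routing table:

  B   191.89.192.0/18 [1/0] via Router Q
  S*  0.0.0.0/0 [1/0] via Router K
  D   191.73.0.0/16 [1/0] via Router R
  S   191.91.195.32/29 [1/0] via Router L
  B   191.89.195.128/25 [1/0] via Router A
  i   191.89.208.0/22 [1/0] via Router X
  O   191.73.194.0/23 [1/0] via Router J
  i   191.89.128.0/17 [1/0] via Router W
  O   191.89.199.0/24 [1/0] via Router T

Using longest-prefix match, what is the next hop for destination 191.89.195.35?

Router Q

Routes whose prefix contains 191.89.195.35:
  0.0.0.0/0 (default, matches everything) -> Router K
  191.89.128.0/17 (191.89.128.0 - 191.89.255.255) -> Router W
  191.89.192.0/18 (191.89.192.0 - 191.89.255.255) -> Router Q
More-specific entries that do NOT match:
  191.91.195.32/29 (191.91.195.32 - 191.91.195.39) does not contain 191.89.195.35
  191.89.195.128/25 (191.89.195.128 - 191.89.195.255) does not contain 191.89.195.35
  191.89.199.0/24 (191.89.199.0 - 191.89.199.255) does not contain 191.89.195.35
  191.73.194.0/23 (191.73.194.0 - 191.73.195.255) does not contain 191.89.195.35
  191.89.208.0/22 (191.89.208.0 - 191.89.211.255) does not contain 191.89.195.35
Longest matching prefix is /18 -> next hop Router Q.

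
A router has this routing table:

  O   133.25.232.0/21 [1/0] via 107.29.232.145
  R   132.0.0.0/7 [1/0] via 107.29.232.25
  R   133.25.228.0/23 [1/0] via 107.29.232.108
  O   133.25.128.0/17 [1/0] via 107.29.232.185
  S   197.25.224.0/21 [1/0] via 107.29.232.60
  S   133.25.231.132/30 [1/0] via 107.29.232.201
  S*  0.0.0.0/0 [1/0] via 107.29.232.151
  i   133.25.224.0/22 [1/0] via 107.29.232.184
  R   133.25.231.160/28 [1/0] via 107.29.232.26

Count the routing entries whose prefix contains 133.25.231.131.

Prefixes containing 133.25.231.131:
  0.0.0.0/0 (default, matches everything)
  132.0.0.0/7 (132.0.0.0 - 133.255.255.255)
  133.25.128.0/17 (133.25.128.0 - 133.25.255.255)
Total matching entries: 3.

3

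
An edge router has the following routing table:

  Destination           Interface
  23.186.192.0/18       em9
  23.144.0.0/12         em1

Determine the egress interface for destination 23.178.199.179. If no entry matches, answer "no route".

No entry's prefix contains 23.178.199.179; there is no default route.

no route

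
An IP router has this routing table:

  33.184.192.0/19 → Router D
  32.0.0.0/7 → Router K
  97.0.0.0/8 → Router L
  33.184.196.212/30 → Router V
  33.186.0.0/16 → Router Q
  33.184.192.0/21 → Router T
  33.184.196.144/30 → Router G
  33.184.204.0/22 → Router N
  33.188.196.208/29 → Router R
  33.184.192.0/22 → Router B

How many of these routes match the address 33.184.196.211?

Prefixes containing 33.184.196.211:
  32.0.0.0/7 (32.0.0.0 - 33.255.255.255)
  33.184.192.0/19 (33.184.192.0 - 33.184.223.255)
  33.184.192.0/21 (33.184.192.0 - 33.184.199.255)
Total matching entries: 3.

3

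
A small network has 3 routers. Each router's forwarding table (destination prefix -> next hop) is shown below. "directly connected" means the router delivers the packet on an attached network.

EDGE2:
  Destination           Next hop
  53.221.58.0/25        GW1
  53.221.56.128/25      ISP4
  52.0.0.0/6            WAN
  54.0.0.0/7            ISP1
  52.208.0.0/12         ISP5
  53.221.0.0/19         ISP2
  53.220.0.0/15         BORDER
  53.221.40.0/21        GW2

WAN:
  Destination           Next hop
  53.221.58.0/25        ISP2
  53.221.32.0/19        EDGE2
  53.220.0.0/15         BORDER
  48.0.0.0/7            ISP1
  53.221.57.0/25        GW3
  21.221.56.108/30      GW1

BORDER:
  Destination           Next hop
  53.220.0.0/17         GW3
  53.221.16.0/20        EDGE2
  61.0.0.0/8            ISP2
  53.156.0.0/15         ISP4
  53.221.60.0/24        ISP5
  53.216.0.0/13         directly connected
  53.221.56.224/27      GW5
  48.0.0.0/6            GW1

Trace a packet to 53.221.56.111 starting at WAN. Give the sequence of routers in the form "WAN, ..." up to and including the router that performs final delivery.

At WAN: longest match for 53.221.56.111 is 53.221.32.0/19 -> EDGE2
At EDGE2: longest match for 53.221.56.111 is 53.220.0.0/15 -> BORDER
At BORDER: longest match for 53.221.56.111 is 53.216.0.0/13 -> directly connected

WAN, EDGE2, BORDER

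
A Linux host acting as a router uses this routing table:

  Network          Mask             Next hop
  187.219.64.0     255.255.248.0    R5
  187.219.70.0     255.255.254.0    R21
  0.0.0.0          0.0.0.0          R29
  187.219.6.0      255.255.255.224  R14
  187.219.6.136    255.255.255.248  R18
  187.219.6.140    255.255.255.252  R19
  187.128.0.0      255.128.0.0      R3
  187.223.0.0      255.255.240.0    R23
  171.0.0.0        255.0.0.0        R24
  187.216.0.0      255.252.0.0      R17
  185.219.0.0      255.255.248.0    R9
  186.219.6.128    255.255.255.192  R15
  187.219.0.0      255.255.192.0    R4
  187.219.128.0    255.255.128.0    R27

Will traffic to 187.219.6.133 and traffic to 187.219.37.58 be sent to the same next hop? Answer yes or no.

yes

187.219.6.133: longest match 187.219.0.0/18 -> R4
187.219.37.58: longest match 187.219.0.0/18 -> R4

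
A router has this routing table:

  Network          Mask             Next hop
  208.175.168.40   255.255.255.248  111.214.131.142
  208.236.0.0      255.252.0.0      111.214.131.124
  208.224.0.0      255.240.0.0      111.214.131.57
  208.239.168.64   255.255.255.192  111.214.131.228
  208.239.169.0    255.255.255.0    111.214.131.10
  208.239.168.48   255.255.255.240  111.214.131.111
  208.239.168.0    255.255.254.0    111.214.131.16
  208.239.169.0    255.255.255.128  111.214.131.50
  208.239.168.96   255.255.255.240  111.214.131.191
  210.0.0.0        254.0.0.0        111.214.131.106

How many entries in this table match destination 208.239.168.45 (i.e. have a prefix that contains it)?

Prefixes containing 208.239.168.45:
  208.224.0.0/12 (208.224.0.0 - 208.239.255.255)
  208.236.0.0/14 (208.236.0.0 - 208.239.255.255)
  208.239.168.0/23 (208.239.168.0 - 208.239.169.255)
Total matching entries: 3.

3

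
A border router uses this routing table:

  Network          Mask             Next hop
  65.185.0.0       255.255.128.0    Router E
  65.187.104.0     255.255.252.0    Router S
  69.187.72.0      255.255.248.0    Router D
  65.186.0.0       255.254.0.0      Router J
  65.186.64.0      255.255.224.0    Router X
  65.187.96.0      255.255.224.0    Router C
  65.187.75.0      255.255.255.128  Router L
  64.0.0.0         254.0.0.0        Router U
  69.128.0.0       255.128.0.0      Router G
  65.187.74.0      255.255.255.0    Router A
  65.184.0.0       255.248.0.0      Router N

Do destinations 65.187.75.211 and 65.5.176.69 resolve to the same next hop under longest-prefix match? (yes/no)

no

65.187.75.211: longest match 65.186.0.0/15 -> Router J
65.5.176.69: longest match 64.0.0.0/7 -> Router U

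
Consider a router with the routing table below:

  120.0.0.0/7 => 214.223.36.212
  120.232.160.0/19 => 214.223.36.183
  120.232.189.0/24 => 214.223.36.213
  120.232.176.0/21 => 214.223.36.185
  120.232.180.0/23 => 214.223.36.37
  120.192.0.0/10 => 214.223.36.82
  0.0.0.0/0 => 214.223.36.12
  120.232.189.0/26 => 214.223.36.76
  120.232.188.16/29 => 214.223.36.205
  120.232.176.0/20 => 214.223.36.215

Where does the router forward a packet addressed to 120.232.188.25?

214.223.36.215

Routes whose prefix contains 120.232.188.25:
  0.0.0.0/0 (default, matches everything) -> 214.223.36.12
  120.0.0.0/7 (120.0.0.0 - 121.255.255.255) -> 214.223.36.212
  120.192.0.0/10 (120.192.0.0 - 120.255.255.255) -> 214.223.36.82
  120.232.160.0/19 (120.232.160.0 - 120.232.191.255) -> 214.223.36.183
  120.232.176.0/20 (120.232.176.0 - 120.232.191.255) -> 214.223.36.215
More-specific entries that do NOT match:
  120.232.188.16/29 (120.232.188.16 - 120.232.188.23) does not contain 120.232.188.25
  120.232.189.0/26 (120.232.189.0 - 120.232.189.63) does not contain 120.232.188.25
  120.232.189.0/24 (120.232.189.0 - 120.232.189.255) does not contain 120.232.188.25
  120.232.180.0/23 (120.232.180.0 - 120.232.181.255) does not contain 120.232.188.25
  120.232.176.0/21 (120.232.176.0 - 120.232.183.255) does not contain 120.232.188.25
Longest matching prefix is /20 -> next hop 214.223.36.215.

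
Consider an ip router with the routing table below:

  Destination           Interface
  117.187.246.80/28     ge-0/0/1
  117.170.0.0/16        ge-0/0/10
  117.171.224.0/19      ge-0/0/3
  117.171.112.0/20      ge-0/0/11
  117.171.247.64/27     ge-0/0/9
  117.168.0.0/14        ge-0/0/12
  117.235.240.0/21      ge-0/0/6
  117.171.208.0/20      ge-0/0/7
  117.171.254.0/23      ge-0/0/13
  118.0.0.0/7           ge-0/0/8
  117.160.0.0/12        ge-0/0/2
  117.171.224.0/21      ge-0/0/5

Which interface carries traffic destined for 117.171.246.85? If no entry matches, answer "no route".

ge-0/0/3

Routes whose prefix contains 117.171.246.85:
  117.160.0.0/12 (117.160.0.0 - 117.175.255.255) -> ge-0/0/2
  117.168.0.0/14 (117.168.0.0 - 117.171.255.255) -> ge-0/0/12
  117.171.224.0/19 (117.171.224.0 - 117.171.255.255) -> ge-0/0/3
More-specific entries that do NOT match:
  117.187.246.80/28 (117.187.246.80 - 117.187.246.95) does not contain 117.171.246.85
  117.171.247.64/27 (117.171.247.64 - 117.171.247.95) does not contain 117.171.246.85
  117.171.254.0/23 (117.171.254.0 - 117.171.255.255) does not contain 117.171.246.85
  117.235.240.0/21 (117.235.240.0 - 117.235.247.255) does not contain 117.171.246.85
  117.171.224.0/21 (117.171.224.0 - 117.171.231.255) does not contain 117.171.246.85
  117.171.112.0/20 (117.171.112.0 - 117.171.127.255) does not contain 117.171.246.85
  117.171.208.0/20 (117.171.208.0 - 117.171.223.255) does not contain 117.171.246.85
Longest matching prefix is /19 -> interface ge-0/0/3.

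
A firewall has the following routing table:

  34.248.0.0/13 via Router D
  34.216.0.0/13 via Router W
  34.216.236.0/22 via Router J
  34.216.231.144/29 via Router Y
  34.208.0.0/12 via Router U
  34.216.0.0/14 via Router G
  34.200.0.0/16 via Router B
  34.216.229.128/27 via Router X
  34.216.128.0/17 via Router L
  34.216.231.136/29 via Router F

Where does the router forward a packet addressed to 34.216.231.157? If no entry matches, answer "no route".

Routes whose prefix contains 34.216.231.157:
  34.208.0.0/12 (34.208.0.0 - 34.223.255.255) -> Router U
  34.216.0.0/13 (34.216.0.0 - 34.223.255.255) -> Router W
  34.216.0.0/14 (34.216.0.0 - 34.219.255.255) -> Router G
  34.216.128.0/17 (34.216.128.0 - 34.216.255.255) -> Router L
More-specific entries that do NOT match:
  34.216.231.144/29 (34.216.231.144 - 34.216.231.151) does not contain 34.216.231.157
  34.216.231.136/29 (34.216.231.136 - 34.216.231.143) does not contain 34.216.231.157
  34.216.229.128/27 (34.216.229.128 - 34.216.229.159) does not contain 34.216.231.157
  34.216.236.0/22 (34.216.236.0 - 34.216.239.255) does not contain 34.216.231.157
Longest matching prefix is /17 -> next hop Router L.

Router L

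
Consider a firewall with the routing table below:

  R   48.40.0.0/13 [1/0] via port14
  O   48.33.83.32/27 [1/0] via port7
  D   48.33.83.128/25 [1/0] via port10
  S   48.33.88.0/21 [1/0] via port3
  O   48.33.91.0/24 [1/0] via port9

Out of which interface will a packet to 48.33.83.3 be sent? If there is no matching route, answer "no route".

No entry's prefix contains 48.33.83.3; there is no default route.

no route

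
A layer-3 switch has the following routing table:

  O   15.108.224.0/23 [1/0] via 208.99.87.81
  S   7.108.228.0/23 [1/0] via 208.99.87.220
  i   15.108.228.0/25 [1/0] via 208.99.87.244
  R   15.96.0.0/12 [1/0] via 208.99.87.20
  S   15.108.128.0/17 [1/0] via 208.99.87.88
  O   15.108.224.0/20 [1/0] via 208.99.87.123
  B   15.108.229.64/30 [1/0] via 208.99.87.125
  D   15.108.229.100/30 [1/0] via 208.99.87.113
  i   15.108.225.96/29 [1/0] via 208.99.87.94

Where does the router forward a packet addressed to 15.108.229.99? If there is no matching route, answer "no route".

Routes whose prefix contains 15.108.229.99:
  15.96.0.0/12 (15.96.0.0 - 15.111.255.255) -> 208.99.87.20
  15.108.128.0/17 (15.108.128.0 - 15.108.255.255) -> 208.99.87.88
  15.108.224.0/20 (15.108.224.0 - 15.108.239.255) -> 208.99.87.123
More-specific entries that do NOT match:
  15.108.229.64/30 (15.108.229.64 - 15.108.229.67) does not contain 15.108.229.99
  15.108.229.100/30 (15.108.229.100 - 15.108.229.103) does not contain 15.108.229.99
  15.108.225.96/29 (15.108.225.96 - 15.108.225.103) does not contain 15.108.229.99
  15.108.228.0/25 (15.108.228.0 - 15.108.228.127) does not contain 15.108.229.99
  15.108.224.0/23 (15.108.224.0 - 15.108.225.255) does not contain 15.108.229.99
  7.108.228.0/23 (7.108.228.0 - 7.108.229.255) does not contain 15.108.229.99
Longest matching prefix is /20 -> next hop 208.99.87.123.

208.99.87.123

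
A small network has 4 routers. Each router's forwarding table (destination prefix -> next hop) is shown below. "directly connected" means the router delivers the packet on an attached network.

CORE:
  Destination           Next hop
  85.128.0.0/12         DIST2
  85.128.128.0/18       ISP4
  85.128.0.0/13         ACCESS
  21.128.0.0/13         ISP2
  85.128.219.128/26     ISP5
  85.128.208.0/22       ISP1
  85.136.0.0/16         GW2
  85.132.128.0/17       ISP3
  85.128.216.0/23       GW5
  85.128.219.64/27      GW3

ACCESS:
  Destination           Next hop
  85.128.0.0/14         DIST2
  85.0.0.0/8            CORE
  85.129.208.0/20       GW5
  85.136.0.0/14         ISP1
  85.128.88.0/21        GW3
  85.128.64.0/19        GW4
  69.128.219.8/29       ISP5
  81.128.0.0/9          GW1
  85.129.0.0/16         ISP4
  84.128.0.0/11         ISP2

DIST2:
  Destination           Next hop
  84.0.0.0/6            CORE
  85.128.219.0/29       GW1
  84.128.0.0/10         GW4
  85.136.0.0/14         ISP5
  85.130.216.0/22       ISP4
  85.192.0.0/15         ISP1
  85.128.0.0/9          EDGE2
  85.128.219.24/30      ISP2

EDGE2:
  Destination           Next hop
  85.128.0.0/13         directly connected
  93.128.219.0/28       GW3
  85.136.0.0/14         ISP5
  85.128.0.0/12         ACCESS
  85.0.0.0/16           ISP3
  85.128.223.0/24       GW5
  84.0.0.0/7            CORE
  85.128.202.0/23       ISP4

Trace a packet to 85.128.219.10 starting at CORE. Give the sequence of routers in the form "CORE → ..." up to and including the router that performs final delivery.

CORE → ACCESS → DIST2 → EDGE2

At CORE: longest match for 85.128.219.10 is 85.128.0.0/13 -> ACCESS
At ACCESS: longest match for 85.128.219.10 is 85.128.0.0/14 -> DIST2
At DIST2: longest match for 85.128.219.10 is 85.128.0.0/9 -> EDGE2
At EDGE2: longest match for 85.128.219.10 is 85.128.0.0/13 -> directly connected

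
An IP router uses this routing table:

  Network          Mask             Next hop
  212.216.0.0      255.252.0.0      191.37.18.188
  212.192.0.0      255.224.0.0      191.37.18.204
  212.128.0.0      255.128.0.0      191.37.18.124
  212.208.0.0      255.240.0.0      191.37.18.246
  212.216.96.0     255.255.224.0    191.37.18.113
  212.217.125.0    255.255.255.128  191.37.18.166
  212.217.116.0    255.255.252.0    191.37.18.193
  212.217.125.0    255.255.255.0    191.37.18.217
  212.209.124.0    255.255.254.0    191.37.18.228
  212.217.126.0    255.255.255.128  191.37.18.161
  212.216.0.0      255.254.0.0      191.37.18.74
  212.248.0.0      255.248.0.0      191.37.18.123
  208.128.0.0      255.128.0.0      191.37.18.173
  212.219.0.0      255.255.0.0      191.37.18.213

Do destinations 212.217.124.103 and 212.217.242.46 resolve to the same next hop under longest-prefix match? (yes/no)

yes

212.217.124.103: longest match 212.216.0.0/15 -> 191.37.18.74
212.217.242.46: longest match 212.216.0.0/15 -> 191.37.18.74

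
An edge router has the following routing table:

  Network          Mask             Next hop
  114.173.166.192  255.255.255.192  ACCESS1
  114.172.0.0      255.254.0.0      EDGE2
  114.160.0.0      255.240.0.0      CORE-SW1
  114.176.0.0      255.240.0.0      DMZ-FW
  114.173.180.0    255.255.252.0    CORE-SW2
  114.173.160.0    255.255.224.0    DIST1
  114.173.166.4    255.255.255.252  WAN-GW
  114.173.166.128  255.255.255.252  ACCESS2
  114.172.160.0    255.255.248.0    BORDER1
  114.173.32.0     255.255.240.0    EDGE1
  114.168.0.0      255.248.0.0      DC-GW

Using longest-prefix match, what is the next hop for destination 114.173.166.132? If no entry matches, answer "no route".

Routes whose prefix contains 114.173.166.132:
  114.160.0.0/12 (114.160.0.0 - 114.175.255.255) -> CORE-SW1
  114.168.0.0/13 (114.168.0.0 - 114.175.255.255) -> DC-GW
  114.172.0.0/15 (114.172.0.0 - 114.173.255.255) -> EDGE2
  114.173.160.0/19 (114.173.160.0 - 114.173.191.255) -> DIST1
More-specific entries that do NOT match:
  114.173.166.4/30 (114.173.166.4 - 114.173.166.7) does not contain 114.173.166.132
  114.173.166.128/30 (114.173.166.128 - 114.173.166.131) does not contain 114.173.166.132
  114.173.166.192/26 (114.173.166.192 - 114.173.166.255) does not contain 114.173.166.132
  114.173.180.0/22 (114.173.180.0 - 114.173.183.255) does not contain 114.173.166.132
  114.172.160.0/21 (114.172.160.0 - 114.172.167.255) does not contain 114.173.166.132
  114.173.32.0/20 (114.173.32.0 - 114.173.47.255) does not contain 114.173.166.132
Longest matching prefix is /19 -> next hop DIST1.

DIST1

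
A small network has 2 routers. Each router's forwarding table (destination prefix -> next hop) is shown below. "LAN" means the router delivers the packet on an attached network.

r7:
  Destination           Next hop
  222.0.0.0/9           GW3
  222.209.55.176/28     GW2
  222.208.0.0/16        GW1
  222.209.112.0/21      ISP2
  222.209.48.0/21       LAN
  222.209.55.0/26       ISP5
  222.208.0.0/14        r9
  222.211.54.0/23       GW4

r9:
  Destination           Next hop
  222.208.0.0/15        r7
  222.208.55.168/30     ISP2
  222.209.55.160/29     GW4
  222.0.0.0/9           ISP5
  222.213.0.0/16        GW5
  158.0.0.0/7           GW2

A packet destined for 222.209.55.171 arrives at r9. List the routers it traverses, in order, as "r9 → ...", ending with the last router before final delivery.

At r9: longest match for 222.209.55.171 is 222.208.0.0/15 -> r7
At r7: longest match for 222.209.55.171 is 222.209.48.0/21 -> LAN

r9 → r7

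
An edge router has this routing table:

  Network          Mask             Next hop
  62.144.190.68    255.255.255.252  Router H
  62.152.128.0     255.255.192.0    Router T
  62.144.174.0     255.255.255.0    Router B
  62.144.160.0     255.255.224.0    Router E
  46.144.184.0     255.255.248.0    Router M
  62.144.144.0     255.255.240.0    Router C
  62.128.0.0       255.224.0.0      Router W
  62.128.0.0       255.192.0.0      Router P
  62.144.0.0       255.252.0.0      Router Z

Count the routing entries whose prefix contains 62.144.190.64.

4

Prefixes containing 62.144.190.64:
  62.128.0.0/10 (62.128.0.0 - 62.191.255.255)
  62.128.0.0/11 (62.128.0.0 - 62.159.255.255)
  62.144.0.0/14 (62.144.0.0 - 62.147.255.255)
  62.144.160.0/19 (62.144.160.0 - 62.144.191.255)
Total matching entries: 4.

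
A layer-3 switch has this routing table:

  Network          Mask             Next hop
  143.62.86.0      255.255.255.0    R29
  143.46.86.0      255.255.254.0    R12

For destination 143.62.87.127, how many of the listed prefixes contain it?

0

No listed prefix contains 143.62.87.127.
Total matching entries: 0.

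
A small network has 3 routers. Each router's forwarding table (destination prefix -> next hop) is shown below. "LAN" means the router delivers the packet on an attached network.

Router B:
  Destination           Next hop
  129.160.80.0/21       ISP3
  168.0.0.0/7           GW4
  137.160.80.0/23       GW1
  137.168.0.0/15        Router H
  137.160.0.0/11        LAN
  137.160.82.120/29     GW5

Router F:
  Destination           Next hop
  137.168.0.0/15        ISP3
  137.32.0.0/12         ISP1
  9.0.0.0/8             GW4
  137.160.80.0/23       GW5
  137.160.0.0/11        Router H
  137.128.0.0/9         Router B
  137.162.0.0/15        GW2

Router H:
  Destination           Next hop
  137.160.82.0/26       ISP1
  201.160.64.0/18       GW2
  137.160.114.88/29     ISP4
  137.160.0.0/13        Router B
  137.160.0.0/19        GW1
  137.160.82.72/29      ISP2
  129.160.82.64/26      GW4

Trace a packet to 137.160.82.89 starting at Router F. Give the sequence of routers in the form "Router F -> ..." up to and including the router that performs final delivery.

At Router F: longest match for 137.160.82.89 is 137.160.0.0/11 -> Router H
At Router H: longest match for 137.160.82.89 is 137.160.0.0/13 -> Router B
At Router B: longest match for 137.160.82.89 is 137.160.0.0/11 -> LAN

Router F -> Router H -> Router B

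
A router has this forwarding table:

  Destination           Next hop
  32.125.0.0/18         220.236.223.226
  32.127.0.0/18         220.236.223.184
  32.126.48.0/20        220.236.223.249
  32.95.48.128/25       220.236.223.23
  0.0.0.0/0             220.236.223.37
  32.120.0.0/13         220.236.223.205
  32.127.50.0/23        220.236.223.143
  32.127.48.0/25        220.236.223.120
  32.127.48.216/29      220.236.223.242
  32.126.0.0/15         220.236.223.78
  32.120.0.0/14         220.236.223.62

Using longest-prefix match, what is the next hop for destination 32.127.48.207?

220.236.223.184

Routes whose prefix contains 32.127.48.207:
  0.0.0.0/0 (default, matches everything) -> 220.236.223.37
  32.120.0.0/13 (32.120.0.0 - 32.127.255.255) -> 220.236.223.205
  32.126.0.0/15 (32.126.0.0 - 32.127.255.255) -> 220.236.223.78
  32.127.0.0/18 (32.127.0.0 - 32.127.63.255) -> 220.236.223.184
More-specific entries that do NOT match:
  32.127.48.216/29 (32.127.48.216 - 32.127.48.223) does not contain 32.127.48.207
  32.95.48.128/25 (32.95.48.128 - 32.95.48.255) does not contain 32.127.48.207
  32.127.48.0/25 (32.127.48.0 - 32.127.48.127) does not contain 32.127.48.207
  32.127.50.0/23 (32.127.50.0 - 32.127.51.255) does not contain 32.127.48.207
  32.126.48.0/20 (32.126.48.0 - 32.126.63.255) does not contain 32.127.48.207
Longest matching prefix is /18 -> next hop 220.236.223.184.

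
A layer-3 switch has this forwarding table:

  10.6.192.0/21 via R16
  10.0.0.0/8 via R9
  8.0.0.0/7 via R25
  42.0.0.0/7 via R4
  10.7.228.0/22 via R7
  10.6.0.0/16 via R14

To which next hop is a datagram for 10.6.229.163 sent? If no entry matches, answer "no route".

R14

Routes whose prefix contains 10.6.229.163:
  10.0.0.0/8 (10.0.0.0 - 10.255.255.255) -> R9
  10.6.0.0/16 (10.6.0.0 - 10.6.255.255) -> R14
More-specific entries that do NOT match:
  10.7.228.0/22 (10.7.228.0 - 10.7.231.255) does not contain 10.6.229.163
  10.6.192.0/21 (10.6.192.0 - 10.6.199.255) does not contain 10.6.229.163
Longest matching prefix is /16 -> next hop R14.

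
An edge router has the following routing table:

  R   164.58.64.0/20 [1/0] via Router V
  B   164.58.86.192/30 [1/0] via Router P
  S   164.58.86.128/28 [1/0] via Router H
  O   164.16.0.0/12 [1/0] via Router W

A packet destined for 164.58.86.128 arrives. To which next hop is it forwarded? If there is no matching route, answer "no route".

Router H

Routes whose prefix contains 164.58.86.128:
  164.58.86.128/28 (164.58.86.128 - 164.58.86.143) -> Router H
More-specific entries that do NOT match:
  164.58.86.192/30 (164.58.86.192 - 164.58.86.195) does not contain 164.58.86.128
Longest matching prefix is /28 -> next hop Router H.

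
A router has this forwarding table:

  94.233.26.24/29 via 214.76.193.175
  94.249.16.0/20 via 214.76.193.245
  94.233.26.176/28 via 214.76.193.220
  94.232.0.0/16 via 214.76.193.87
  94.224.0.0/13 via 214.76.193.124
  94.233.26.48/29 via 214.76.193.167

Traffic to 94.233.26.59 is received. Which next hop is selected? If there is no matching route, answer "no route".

No entry's prefix contains 94.233.26.59; there is no default route.

no route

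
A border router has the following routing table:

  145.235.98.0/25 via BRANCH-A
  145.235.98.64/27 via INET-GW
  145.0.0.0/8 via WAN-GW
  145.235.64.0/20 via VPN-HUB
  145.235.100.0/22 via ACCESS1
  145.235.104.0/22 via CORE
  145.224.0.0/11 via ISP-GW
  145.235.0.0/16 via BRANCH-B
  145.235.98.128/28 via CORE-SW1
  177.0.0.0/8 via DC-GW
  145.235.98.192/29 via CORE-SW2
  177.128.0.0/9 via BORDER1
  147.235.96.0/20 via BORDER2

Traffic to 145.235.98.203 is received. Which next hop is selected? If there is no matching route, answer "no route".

Routes whose prefix contains 145.235.98.203:
  145.0.0.0/8 (145.0.0.0 - 145.255.255.255) -> WAN-GW
  145.224.0.0/11 (145.224.0.0 - 145.255.255.255) -> ISP-GW
  145.235.0.0/16 (145.235.0.0 - 145.235.255.255) -> BRANCH-B
More-specific entries that do NOT match:
  145.235.98.192/29 (145.235.98.192 - 145.235.98.199) does not contain 145.235.98.203
  145.235.98.128/28 (145.235.98.128 - 145.235.98.143) does not contain 145.235.98.203
  145.235.98.64/27 (145.235.98.64 - 145.235.98.95) does not contain 145.235.98.203
  145.235.98.0/25 (145.235.98.0 - 145.235.98.127) does not contain 145.235.98.203
  145.235.100.0/22 (145.235.100.0 - 145.235.103.255) does not contain 145.235.98.203
  145.235.104.0/22 (145.235.104.0 - 145.235.107.255) does not contain 145.235.98.203
  145.235.64.0/20 (145.235.64.0 - 145.235.79.255) does not contain 145.235.98.203
  147.235.96.0/20 (147.235.96.0 - 147.235.111.255) does not contain 145.235.98.203
Longest matching prefix is /16 -> next hop BRANCH-B.

BRANCH-B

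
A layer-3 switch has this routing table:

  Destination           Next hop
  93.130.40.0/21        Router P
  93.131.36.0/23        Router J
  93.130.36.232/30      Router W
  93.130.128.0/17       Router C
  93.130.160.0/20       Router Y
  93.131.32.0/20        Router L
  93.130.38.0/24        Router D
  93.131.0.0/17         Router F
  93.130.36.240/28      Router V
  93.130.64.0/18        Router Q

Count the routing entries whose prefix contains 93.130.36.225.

No listed prefix contains 93.130.36.225.
Total matching entries: 0.

0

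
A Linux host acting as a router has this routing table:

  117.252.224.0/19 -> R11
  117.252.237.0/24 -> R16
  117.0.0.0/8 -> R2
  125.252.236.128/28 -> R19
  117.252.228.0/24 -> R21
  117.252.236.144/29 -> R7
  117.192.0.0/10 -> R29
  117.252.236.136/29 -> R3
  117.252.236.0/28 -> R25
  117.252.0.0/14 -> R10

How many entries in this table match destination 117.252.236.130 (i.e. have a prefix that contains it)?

4

Prefixes containing 117.252.236.130:
  117.0.0.0/8 (117.0.0.0 - 117.255.255.255)
  117.192.0.0/10 (117.192.0.0 - 117.255.255.255)
  117.252.0.0/14 (117.252.0.0 - 117.255.255.255)
  117.252.224.0/19 (117.252.224.0 - 117.252.255.255)
Total matching entries: 4.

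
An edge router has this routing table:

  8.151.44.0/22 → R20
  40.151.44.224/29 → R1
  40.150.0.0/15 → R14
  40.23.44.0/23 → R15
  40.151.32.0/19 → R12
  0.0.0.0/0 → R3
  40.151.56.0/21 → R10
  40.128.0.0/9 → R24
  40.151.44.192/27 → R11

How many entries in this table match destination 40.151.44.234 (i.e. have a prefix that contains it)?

4

Prefixes containing 40.151.44.234:
  0.0.0.0/0 (default, matches everything)
  40.128.0.0/9 (40.128.0.0 - 40.255.255.255)
  40.150.0.0/15 (40.150.0.0 - 40.151.255.255)
  40.151.32.0/19 (40.151.32.0 - 40.151.63.255)
Total matching entries: 4.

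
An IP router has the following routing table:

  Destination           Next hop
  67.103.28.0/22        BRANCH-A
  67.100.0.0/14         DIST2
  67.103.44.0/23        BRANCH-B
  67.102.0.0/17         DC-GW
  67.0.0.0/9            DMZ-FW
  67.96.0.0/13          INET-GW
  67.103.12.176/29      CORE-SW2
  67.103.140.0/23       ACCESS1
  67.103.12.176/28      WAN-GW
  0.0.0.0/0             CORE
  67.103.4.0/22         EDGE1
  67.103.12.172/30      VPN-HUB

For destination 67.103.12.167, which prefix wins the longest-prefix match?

Entries matching 67.103.12.167:
  0.0.0.0/0 (default, matches everything)
  67.0.0.0/9 (67.0.0.0 - 67.127.255.255)
  67.96.0.0/13 (67.96.0.0 - 67.103.255.255)
  67.100.0.0/14 (67.100.0.0 - 67.103.255.255)
Most specific is 67.100.0.0/14.

67.100.0.0/14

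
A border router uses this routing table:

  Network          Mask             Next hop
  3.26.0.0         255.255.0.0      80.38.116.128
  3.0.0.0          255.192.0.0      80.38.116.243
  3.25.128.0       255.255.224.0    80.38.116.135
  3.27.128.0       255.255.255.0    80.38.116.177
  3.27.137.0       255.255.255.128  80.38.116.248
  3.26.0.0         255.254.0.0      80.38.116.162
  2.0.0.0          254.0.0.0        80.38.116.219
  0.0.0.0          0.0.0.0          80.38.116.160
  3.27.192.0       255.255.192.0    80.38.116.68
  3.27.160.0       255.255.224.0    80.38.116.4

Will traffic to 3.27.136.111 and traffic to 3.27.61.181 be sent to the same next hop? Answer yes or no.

3.27.136.111: longest match 3.26.0.0/15 -> 80.38.116.162
3.27.61.181: longest match 3.26.0.0/15 -> 80.38.116.162

yes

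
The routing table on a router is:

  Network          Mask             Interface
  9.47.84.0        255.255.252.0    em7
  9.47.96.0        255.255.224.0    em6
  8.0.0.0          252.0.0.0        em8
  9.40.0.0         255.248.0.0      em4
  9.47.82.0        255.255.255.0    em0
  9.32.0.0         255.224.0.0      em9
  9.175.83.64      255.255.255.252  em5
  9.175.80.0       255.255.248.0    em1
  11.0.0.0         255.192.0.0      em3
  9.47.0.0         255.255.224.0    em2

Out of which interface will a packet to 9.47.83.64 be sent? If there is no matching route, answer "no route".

em4

Routes whose prefix contains 9.47.83.64:
  8.0.0.0/6 (8.0.0.0 - 11.255.255.255) -> em8
  9.32.0.0/11 (9.32.0.0 - 9.63.255.255) -> em9
  9.40.0.0/13 (9.40.0.0 - 9.47.255.255) -> em4
More-specific entries that do NOT match:
  9.175.83.64/30 (9.175.83.64 - 9.175.83.67) does not contain 9.47.83.64
  9.47.82.0/24 (9.47.82.0 - 9.47.82.255) does not contain 9.47.83.64
  9.47.84.0/22 (9.47.84.0 - 9.47.87.255) does not contain 9.47.83.64
  9.175.80.0/21 (9.175.80.0 - 9.175.87.255) does not contain 9.47.83.64
  9.47.96.0/19 (9.47.96.0 - 9.47.127.255) does not contain 9.47.83.64
  9.47.0.0/19 (9.47.0.0 - 9.47.31.255) does not contain 9.47.83.64
Longest matching prefix is /13 -> interface em4.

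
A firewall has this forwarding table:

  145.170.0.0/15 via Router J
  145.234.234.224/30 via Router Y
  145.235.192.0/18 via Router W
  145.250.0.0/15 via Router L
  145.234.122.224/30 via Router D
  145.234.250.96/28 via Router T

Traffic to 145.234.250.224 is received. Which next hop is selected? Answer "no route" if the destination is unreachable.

No entry's prefix contains 145.234.250.224; there is no default route.

no route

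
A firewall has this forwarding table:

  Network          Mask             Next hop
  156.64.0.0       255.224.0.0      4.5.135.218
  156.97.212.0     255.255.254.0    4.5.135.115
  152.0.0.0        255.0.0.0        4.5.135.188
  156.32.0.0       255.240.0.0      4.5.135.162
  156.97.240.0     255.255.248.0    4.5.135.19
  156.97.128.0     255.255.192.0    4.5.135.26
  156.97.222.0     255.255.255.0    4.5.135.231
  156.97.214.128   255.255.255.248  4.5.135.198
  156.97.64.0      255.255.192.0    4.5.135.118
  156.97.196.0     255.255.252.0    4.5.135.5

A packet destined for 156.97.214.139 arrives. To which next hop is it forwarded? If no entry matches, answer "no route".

no route

No entry's prefix contains 156.97.214.139; there is no default route.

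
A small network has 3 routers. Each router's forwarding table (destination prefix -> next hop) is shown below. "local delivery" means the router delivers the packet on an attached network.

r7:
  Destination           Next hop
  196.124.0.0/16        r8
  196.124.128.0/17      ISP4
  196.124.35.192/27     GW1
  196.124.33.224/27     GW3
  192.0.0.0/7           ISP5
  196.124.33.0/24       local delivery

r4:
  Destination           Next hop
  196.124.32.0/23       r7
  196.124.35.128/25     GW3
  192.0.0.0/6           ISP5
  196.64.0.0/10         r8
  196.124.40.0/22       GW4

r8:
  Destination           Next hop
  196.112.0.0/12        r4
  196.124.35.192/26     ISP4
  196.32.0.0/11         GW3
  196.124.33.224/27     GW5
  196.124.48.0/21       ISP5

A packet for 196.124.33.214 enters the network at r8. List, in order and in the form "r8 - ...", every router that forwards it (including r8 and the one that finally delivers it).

r8 - r4 - r7

At r8: longest match for 196.124.33.214 is 196.112.0.0/12 -> r4
At r4: longest match for 196.124.33.214 is 196.124.32.0/23 -> r7
At r7: longest match for 196.124.33.214 is 196.124.33.0/24 -> local delivery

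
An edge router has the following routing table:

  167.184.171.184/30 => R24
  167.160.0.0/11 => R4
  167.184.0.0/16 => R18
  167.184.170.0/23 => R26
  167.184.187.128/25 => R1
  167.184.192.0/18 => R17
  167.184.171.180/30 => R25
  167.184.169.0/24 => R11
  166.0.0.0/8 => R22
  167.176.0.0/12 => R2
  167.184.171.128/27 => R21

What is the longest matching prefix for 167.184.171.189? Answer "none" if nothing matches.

167.184.170.0/23

Entries matching 167.184.171.189:
  167.160.0.0/11 (167.160.0.0 - 167.191.255.255)
  167.176.0.0/12 (167.176.0.0 - 167.191.255.255)
  167.184.0.0/16 (167.184.0.0 - 167.184.255.255)
  167.184.170.0/23 (167.184.170.0 - 167.184.171.255)
Most specific is 167.184.170.0/23.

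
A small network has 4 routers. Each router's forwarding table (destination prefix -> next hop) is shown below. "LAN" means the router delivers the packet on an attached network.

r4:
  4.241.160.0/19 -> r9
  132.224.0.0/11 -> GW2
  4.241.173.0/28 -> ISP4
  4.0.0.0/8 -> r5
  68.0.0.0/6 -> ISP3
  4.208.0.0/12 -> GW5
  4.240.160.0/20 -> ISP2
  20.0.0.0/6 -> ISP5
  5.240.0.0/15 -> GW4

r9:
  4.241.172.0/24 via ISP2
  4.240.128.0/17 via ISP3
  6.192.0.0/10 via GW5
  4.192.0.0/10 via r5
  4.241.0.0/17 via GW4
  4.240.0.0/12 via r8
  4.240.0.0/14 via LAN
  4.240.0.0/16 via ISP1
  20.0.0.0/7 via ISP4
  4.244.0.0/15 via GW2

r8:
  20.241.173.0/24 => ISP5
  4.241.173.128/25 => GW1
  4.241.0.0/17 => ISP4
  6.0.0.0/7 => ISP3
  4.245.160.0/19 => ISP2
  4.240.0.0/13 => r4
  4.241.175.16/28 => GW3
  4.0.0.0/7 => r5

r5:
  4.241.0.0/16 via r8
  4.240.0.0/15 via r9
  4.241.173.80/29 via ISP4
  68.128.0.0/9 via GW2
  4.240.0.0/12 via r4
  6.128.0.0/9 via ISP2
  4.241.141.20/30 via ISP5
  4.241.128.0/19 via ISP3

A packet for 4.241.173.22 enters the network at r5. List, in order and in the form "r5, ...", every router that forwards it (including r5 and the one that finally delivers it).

r5, r8, r4, r9

At r5: longest match for 4.241.173.22 is 4.241.0.0/16 -> r8
At r8: longest match for 4.241.173.22 is 4.240.0.0/13 -> r4
At r4: longest match for 4.241.173.22 is 4.241.160.0/19 -> r9
At r9: longest match for 4.241.173.22 is 4.240.0.0/14 -> LAN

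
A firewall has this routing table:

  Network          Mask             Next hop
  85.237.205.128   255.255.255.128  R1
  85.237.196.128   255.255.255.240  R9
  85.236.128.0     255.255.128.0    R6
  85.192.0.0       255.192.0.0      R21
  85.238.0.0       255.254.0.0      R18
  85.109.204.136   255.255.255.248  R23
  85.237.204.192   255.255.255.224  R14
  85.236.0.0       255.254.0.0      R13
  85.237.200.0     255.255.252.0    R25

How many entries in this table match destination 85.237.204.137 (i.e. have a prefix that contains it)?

Prefixes containing 85.237.204.137:
  85.192.0.0/10 (85.192.0.0 - 85.255.255.255)
  85.236.0.0/15 (85.236.0.0 - 85.237.255.255)
Total matching entries: 2.

2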